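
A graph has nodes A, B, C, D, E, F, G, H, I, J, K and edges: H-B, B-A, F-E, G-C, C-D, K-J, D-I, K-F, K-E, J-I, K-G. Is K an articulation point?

Yes

Deleting K raises the number of components from 2 to 3, so K is a cut vertex.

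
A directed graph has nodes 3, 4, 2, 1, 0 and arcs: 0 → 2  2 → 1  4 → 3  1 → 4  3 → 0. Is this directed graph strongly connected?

Yes

From 2 we can reach every vertex (0, 1, 2, 3, 4), and every vertex can reach 2 (0, 1, 2, 3, 4). So the whole graph is one strongly connected component.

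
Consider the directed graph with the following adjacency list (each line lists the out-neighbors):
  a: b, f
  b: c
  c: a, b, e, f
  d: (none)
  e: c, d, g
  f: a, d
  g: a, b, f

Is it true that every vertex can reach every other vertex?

There is no directed path from d to f, so the graph is not strongly connected.

No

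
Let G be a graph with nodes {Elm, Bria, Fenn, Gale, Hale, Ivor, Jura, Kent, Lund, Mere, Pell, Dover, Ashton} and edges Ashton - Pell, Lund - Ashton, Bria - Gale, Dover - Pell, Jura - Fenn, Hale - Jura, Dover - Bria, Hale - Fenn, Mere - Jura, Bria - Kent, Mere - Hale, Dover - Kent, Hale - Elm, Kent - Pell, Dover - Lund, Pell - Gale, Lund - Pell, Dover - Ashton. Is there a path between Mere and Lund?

No

The component containing Mere is {Elm, Fenn, Hale, Jura, Mere}, and Lund is not in it.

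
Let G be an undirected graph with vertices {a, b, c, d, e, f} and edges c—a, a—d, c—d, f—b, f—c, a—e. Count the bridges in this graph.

3

The edges on the cycle c-a-d-c are not bridges since each lies on that cycle.
But removing a—e disconnects a from e; removing f—c disconnects f from c; removing f—b disconnects f from b — these are bridges.
That makes 3 bridges.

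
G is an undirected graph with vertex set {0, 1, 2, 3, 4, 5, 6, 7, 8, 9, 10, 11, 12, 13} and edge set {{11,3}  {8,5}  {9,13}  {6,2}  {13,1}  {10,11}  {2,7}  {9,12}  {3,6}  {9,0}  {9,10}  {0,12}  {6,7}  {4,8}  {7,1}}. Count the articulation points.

Removing 8 increases the component count from 2 to 3, so 8 is a cut vertex.
Removing 9 increases the component count from 2 to 3, so 9 is a cut vertex.
By contrast removing 11 leaves 2 components; it is not a cut vertex. No other vertex is a cut vertex either.

2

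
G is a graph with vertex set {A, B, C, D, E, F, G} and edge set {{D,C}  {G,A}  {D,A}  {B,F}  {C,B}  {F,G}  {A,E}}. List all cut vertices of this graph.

A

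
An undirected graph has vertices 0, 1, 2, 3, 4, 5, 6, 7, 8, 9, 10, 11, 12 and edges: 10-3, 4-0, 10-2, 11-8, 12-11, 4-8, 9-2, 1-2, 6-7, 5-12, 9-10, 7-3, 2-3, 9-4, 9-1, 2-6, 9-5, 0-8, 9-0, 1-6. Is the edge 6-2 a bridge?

No

After removing 6-2, the path 6-1-2 still connects them, so the edge is not a bridge.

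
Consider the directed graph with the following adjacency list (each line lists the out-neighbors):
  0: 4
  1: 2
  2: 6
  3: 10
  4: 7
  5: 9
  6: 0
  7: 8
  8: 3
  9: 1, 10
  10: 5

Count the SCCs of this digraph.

1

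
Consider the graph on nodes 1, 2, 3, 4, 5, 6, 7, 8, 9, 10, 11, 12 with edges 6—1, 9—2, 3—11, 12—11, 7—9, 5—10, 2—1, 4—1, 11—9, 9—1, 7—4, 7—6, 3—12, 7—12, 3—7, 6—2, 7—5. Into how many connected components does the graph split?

2

8 is isolated — a component by itself.
Starting from 1 we can reach 1, 2, 3, 4, 5, 6, 7, 9, 10, 11, 12. That is one component of size 11.
Total: 2 components.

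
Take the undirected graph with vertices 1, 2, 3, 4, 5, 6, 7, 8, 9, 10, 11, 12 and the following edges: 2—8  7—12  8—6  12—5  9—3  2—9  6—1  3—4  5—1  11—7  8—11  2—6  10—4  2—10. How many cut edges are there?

0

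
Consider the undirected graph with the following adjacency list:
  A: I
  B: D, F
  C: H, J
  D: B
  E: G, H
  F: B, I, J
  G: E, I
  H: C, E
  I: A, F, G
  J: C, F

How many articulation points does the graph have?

Removing B increases the component count from 1 to 2, so B is a cut vertex.
Removing F increases the component count from 1 to 2, so F is a cut vertex.
Removing I increases the component count from 1 to 2, so I is a cut vertex.
By contrast removing A leaves 1 component; it is not a cut vertex. No other vertex is a cut vertex either.

3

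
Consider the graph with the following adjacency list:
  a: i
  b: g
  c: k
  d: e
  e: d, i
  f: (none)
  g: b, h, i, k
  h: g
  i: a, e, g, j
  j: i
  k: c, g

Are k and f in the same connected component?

The component containing k is {a, b, c, d, e, g, h, i, j, k}, and f is not in it.

No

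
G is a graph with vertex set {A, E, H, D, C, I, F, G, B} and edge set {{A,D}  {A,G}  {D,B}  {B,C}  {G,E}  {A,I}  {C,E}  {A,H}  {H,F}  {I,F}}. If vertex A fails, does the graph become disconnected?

Yes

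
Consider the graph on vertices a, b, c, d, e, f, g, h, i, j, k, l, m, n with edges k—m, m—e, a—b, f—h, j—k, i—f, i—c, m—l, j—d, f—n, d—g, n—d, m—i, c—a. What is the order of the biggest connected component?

14

Starting from a we can reach a, b, c, d, e, f, g, h, i, j, k, l, m, n. That is one component of size 14.
The largest has 14 vertices.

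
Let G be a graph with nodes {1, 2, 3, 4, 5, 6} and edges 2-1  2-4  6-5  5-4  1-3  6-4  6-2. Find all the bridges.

1-2, 1-3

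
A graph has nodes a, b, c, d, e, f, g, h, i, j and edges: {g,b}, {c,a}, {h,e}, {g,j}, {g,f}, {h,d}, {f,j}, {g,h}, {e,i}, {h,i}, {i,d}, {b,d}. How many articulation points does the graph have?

1

Removing g increases the component count from 2 to 3, so g is a cut vertex.
By contrast removing a leaves 2 components; it is not a cut vertex. No other vertex is a cut vertex either.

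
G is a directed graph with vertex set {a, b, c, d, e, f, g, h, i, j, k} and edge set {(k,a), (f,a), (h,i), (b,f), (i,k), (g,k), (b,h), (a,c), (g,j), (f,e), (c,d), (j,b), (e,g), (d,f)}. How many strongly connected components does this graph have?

1

{a, b, c, d, e, f, g, h, i, j, k} are all mutually reachable — one SCC of size 11.
That gives 1 strongly connected component.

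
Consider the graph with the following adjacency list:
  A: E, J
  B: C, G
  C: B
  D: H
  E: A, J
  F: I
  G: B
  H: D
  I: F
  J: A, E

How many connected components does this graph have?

Starting from F we can reach F, I. That is one component of size 2.
Starting from D we can reach D, H. That is one component of size 2.
Starting from B we can reach B, C, G. That is one component of size 3.
Starting from A we can reach A, E, J. That is one component of size 3.
Total: 4 components.

4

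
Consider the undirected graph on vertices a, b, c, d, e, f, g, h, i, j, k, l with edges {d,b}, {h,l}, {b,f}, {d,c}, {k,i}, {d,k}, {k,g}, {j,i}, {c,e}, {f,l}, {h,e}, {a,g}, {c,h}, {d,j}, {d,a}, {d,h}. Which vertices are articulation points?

Removing d increases the component count from 1 to 2, so d is a cut vertex.
By contrast removing l leaves 1 component; it is not a cut vertex. No other vertex is a cut vertex either.

d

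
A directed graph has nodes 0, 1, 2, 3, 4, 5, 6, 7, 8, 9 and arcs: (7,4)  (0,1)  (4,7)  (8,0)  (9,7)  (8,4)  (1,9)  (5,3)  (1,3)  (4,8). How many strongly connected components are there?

5

{0, 1, 4, 7, 8, 9} are all mutually reachable — one SCC of size 6.
{3} is an SCC by itself.
{2} is an SCC by itself.
{6} is an SCC by itself.
{5} is an SCC by itself.
That gives 5 strongly connected components.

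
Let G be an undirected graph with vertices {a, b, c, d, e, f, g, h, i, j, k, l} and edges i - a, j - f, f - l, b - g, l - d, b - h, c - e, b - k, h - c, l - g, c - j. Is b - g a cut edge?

No

After removing b - g, the path b-h-c-j-f-l-g still connects them, so the edge is not a bridge.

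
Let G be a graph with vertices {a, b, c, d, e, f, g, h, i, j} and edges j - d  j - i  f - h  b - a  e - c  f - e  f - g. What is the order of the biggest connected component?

5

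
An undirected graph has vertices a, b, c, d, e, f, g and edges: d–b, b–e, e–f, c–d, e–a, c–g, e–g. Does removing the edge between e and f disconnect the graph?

Yes

Removing e–f leaves no path between e and f: the component count goes from 1 to 2. So it is a bridge.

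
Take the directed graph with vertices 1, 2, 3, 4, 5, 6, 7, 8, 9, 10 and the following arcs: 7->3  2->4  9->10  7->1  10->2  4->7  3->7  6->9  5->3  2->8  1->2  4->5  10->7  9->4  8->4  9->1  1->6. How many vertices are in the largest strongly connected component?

10

{1, 2, 3, 4, 5, 6, 7, 8, 9, 10} are all mutually reachable — one SCC of size 10.
The largest has 10 vertices.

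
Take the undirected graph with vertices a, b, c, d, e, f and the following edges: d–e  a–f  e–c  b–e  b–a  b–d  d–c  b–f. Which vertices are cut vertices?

b

Removing b increases the component count from 1 to 2, so b is a cut vertex.
By contrast removing e leaves 1 component; it is not a cut vertex. No other vertex is a cut vertex either.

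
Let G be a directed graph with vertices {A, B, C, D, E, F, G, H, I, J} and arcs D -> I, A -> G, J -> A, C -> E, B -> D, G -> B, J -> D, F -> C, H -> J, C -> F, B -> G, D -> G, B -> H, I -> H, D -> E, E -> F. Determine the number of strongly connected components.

{A, B, D, G, H, I, J} are all mutually reachable — one SCC of size 7.
{C, E, F} are all mutually reachable — one SCC of size 3.
That gives 2 strongly connected components.

2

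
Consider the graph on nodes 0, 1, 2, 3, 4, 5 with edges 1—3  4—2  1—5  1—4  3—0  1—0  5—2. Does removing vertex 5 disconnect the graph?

No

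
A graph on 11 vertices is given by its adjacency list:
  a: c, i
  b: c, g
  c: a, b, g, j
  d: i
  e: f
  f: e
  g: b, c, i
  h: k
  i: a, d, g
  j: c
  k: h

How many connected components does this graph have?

Starting from e we can reach e, f. That is one component of size 2.
Starting from h we can reach h, k. That is one component of size 2.
Starting from a we can reach a, b, c, d, g, i, j. That is one component of size 7.
Total: 3 components.

3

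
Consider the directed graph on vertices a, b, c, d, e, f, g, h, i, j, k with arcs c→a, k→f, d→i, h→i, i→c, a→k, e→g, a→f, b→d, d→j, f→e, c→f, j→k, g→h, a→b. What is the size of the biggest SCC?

11

{a, b, c, d, e, f, g, h, i, j, k} are all mutually reachable — one SCC of size 11.
The largest has 11 vertices.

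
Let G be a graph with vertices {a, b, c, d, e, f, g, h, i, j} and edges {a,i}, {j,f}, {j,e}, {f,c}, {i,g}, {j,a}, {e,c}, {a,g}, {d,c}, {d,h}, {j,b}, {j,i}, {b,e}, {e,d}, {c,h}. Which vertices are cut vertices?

j

Removing j increases the component count from 1 to 2, so j is a cut vertex.
By contrast removing h leaves 1 component; it is not a cut vertex. No other vertex is a cut vertex either.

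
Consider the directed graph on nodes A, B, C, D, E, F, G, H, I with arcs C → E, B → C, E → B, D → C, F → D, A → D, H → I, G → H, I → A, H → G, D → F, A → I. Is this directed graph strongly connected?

No

There is no directed path from A to G, so the graph is not strongly connected.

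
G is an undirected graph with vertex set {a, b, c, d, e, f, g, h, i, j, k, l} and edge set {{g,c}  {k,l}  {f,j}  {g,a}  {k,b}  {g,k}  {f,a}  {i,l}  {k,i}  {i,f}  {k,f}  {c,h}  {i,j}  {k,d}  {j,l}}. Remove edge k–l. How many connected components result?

k and l are still connected via k-i-l, so the component count stays at 2.

2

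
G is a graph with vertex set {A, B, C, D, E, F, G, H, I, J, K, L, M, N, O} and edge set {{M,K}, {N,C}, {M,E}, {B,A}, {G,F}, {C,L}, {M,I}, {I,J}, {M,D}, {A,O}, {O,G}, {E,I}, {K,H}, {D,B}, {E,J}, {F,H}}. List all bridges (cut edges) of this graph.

C-L, C-N

The edges on the cycle M-E-J-I-M are not bridges since each lies on that cycle.
But removing C–L disconnects C from L; removing N–C disconnects N from C — these are bridges.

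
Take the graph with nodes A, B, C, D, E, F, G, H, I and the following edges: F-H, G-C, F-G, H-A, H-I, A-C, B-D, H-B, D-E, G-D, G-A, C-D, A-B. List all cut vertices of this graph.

Removing D increases the component count from 1 to 2, so D is a cut vertex.
Removing H increases the component count from 1 to 2, so H is a cut vertex.
By contrast removing I leaves 1 component; it is not a cut vertex. No other vertex is a cut vertex either.

D, H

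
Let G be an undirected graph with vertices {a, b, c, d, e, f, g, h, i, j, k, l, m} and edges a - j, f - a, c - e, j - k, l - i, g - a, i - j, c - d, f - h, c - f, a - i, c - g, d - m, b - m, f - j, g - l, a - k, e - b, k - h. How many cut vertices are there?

1

Removing c increases the component count from 1 to 2, so c is a cut vertex.
By contrast removing d leaves 1 component; it is not a cut vertex. No other vertex is a cut vertex either.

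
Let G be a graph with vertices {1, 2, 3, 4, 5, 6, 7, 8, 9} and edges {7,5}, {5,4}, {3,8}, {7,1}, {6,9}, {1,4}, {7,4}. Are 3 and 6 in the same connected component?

The component containing 3 is {3, 8}, and 6 is not in it.

No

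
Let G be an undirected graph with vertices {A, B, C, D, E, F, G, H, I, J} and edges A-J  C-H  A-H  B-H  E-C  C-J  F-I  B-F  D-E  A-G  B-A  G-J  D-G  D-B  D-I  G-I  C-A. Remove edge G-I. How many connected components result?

G and I are still connected via G-D-I, so the component count stays at 1.

1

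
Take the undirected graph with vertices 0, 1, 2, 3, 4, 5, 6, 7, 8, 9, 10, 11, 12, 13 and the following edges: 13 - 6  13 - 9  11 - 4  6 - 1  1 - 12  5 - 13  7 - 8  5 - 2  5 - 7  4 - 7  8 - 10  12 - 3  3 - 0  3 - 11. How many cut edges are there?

5

The edges on the cycle 5-13-6-1-12-3-11-4-7-5 are not bridges since each lies on that cycle.
But removing 0 - 3 disconnects 0 from 3; removing 8 - 10 disconnects 8 from 10; removing 7 - 8 disconnects 7 from 8; removing 5 - 2 disconnects 5 from 2 — these are bridges.
In total 5 edges are bridges.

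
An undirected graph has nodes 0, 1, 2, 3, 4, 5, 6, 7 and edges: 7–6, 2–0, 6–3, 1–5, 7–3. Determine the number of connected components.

4 is isolated — a component by itself.
Starting from 0 we can reach 0, 2. That is one component of size 2.
Starting from 1 we can reach 1, 5. That is one component of size 2.
Starting from 3 we can reach 3, 6, 7. That is one component of size 3.
Total: 4 components.

4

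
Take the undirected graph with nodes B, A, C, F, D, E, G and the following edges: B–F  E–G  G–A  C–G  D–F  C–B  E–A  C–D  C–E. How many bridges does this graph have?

0

The edges on the cycle C-E-A-G-C are not bridges since each lies on that cycle.
Every edge lies on some cycle, so there are no bridges.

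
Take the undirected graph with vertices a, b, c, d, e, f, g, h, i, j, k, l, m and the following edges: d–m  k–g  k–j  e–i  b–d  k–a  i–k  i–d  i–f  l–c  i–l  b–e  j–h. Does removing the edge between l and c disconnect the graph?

Removing l–c leaves no path between l and c: the component count goes from 1 to 2. So it is a bridge.

Yes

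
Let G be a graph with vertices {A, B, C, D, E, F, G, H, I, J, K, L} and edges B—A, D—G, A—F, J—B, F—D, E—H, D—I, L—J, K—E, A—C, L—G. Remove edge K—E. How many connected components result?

Before removal there are 2 components.
K—E is a bridge — removing it separates K's side from E's side.
After removal: 3 components.

3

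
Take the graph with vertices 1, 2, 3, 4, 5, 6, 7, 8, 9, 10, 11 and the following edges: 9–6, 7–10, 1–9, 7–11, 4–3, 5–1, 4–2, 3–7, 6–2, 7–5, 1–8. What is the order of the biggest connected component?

Starting from 1 we can reach 1, 2, 3, 4, 5, 6, 7, 8, 9, 10, 11. That is one component of size 11.
The largest has 11 vertices.

11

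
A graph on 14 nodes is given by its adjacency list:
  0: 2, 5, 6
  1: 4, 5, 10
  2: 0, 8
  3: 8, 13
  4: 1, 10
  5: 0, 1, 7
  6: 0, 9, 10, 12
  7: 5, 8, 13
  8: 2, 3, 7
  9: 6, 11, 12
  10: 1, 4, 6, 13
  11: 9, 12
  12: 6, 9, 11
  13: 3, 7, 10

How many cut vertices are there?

1

Removing 6 increases the component count from 1 to 2, so 6 is a cut vertex.
By contrast removing 0 leaves 1 component; it is not a cut vertex. No other vertex is a cut vertex either.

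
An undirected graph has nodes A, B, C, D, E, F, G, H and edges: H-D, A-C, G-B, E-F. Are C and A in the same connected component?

From C we can reach A, C, which includes A.

Yes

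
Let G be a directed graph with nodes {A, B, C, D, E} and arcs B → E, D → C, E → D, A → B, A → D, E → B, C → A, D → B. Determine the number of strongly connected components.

1

{A, B, C, D, E} are all mutually reachable — one SCC of size 5.
That gives 1 strongly connected component.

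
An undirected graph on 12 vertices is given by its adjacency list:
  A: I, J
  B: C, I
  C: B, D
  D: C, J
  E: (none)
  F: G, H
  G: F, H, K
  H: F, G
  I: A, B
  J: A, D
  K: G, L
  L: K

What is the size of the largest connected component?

E is isolated — a component by itself.
Starting from F we can reach F, G, H, K, L. That is one component of size 5.
Starting from A we can reach A, B, C, D, I, J. That is one component of size 6.
The largest has 6 vertices.

6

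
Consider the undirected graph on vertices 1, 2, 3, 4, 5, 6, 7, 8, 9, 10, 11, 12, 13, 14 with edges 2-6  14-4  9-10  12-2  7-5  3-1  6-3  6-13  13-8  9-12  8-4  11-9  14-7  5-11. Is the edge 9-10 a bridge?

Removing 9-10 leaves no path between 9 and 10: the component count goes from 1 to 2. So it is a bridge.

Yes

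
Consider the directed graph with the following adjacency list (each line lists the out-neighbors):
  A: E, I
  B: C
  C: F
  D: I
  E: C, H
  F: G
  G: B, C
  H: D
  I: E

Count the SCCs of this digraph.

3

{B, C, F, G} are all mutually reachable — one SCC of size 4.
{D, E, H, I} are all mutually reachable — one SCC of size 4.
{A} is an SCC by itself.
That gives 3 strongly connected components.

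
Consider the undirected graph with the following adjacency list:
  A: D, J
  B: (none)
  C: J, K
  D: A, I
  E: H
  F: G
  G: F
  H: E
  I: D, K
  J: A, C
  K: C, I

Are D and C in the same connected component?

Yes

From D we can reach A, C, D, I, J, K, which includes C.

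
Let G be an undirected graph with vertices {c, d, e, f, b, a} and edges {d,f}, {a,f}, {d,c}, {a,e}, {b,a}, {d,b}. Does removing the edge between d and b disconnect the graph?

No

After removing d—b, the path d-f-a-b still connects them, so the edge is not a bridge.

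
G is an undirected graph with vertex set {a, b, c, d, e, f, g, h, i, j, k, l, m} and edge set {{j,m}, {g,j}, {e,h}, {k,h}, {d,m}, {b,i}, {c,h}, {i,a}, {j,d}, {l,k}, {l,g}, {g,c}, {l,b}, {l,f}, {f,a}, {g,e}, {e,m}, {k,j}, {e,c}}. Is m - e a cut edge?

After removing m - e, the path m-j-g-e still connects them, so the edge is not a bridge.

No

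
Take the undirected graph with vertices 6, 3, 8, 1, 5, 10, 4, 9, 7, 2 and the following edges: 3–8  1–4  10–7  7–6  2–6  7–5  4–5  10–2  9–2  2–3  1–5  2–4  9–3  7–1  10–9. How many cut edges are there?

The edges on the cycle 10-9-2-4-1-7-10 are not bridges since each lies on that cycle.
But removing 3–8 disconnects 3 from 8 — this is a bridge.

1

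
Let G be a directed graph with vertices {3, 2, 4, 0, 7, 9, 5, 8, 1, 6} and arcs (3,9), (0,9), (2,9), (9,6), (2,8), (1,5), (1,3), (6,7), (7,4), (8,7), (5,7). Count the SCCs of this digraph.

{5} is an SCC by itself.
{9} is an SCC by itself.
{4} is an SCC by itself.
{7} is an SCC by itself.
{8} is an SCC by itself.
(and 5 more singleton SCCs)
That gives 10 strongly connected components.

10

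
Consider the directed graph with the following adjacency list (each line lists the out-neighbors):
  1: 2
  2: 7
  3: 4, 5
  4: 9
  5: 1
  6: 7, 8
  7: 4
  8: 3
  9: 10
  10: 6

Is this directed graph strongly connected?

From 9 we can reach every vertex (1, 2, 3, 4, 5, 6, 7, 8, 9, 10), and every vertex can reach 9 (1, 2, 3, 4, 5, 6, 7, 8, 9, 10). So the whole graph is one strongly connected component.

Yes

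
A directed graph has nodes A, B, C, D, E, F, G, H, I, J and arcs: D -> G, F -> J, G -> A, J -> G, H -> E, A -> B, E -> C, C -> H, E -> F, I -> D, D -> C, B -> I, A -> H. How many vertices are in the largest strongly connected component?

{A, B, C, D, E, F, G, H, I, J} are all mutually reachable — one SCC of size 10.
The largest has 10 vertices.

10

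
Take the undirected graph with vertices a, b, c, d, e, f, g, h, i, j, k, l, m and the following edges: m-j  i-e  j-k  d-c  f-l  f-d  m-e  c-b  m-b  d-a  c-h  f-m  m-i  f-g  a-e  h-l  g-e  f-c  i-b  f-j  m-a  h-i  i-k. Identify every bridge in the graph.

none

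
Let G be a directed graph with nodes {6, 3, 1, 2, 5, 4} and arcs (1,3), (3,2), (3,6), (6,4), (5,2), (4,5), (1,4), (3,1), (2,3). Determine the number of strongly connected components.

1

{1, 2, 3, 4, 5, 6} are all mutually reachable — one SCC of size 6.
That gives 1 strongly connected component.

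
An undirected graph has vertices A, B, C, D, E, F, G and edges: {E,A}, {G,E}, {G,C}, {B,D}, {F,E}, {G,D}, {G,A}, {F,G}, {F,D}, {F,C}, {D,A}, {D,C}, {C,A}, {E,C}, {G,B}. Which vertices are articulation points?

Removing C, for instance, still leaves 1 component. No single vertex removal increases the component count — the graph has no articulation points.

none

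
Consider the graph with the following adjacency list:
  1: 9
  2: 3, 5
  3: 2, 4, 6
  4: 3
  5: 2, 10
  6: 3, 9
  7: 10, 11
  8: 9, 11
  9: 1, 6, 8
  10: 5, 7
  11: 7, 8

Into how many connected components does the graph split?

1

Starting from 1 we can reach 1, 2, 3, 4, 5, 6, 7, 8, 9, 10, 11. That is one component of size 11.
Total: 1 component.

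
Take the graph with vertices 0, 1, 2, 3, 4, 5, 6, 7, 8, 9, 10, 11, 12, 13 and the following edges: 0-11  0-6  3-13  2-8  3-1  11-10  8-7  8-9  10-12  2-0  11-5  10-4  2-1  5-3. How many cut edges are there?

The edges on the cycle 2-0-11-5-3-1-2 are not bridges since each lies on that cycle.
But removing 0-6 disconnects 0 from 6; removing 11-10 disconnects 11 from 10; removing 8-7 disconnects 8 from 7; removing 4-10 disconnects 4 from 10 — these are bridges.
In total 8 edges are bridges.

8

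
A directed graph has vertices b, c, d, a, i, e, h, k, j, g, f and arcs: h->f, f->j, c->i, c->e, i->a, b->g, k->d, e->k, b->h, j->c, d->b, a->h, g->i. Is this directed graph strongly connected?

From c we can reach every vertex (a, b, c, d, e, f, g, h, i, j, k), and every vertex can reach c (a, b, c, d, e, f, g, h, i, j, k). So the whole graph is one strongly connected component.

Yes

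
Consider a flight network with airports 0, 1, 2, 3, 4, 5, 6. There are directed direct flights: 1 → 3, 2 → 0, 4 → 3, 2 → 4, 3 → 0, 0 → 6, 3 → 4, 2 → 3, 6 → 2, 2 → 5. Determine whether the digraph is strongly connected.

No

There is no directed path from 2 to 1, so the graph is not strongly connected.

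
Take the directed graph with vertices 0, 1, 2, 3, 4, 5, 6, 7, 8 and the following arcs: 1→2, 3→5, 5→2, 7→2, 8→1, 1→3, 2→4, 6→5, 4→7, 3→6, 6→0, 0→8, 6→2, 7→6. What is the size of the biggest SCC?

{0, 1, 2, 3, 4, 5, 6, 7, 8} are all mutually reachable — one SCC of size 9.
The largest has 9 vertices.

9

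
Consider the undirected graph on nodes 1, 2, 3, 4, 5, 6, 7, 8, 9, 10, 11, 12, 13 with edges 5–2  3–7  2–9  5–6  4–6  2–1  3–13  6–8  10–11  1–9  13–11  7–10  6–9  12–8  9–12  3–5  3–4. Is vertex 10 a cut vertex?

No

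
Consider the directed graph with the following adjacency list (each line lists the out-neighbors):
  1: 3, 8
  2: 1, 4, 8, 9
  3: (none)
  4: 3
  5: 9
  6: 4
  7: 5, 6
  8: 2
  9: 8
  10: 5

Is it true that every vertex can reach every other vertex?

No

There is no directed path from 3 to 6, so the graph is not strongly connected.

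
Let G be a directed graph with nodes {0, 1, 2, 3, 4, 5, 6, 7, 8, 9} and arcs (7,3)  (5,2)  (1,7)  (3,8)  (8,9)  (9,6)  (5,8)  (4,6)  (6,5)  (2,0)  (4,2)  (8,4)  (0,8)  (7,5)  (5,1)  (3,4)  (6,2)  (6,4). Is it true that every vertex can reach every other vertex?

From 4 we can reach every vertex (0, 1, 2, 3, 4, 5, 6, 7, 8, 9), and every vertex can reach 4 (0, 1, 2, 3, 4, 5, 6, 7, 8, 9). So the whole graph is one strongly connected component.

Yes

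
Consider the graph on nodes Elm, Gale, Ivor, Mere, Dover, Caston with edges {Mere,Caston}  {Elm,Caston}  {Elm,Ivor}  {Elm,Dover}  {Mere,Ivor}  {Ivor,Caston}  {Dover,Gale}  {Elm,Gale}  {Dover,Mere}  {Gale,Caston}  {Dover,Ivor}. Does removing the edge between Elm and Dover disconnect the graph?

After removing Elm–Dover, the path Elm-Gale-Dover still connects them, so the edge is not a bridge.

No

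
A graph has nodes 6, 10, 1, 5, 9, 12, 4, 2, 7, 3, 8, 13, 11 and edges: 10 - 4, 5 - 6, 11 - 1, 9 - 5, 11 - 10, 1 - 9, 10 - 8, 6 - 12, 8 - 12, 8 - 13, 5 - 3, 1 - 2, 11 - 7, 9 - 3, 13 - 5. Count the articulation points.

Removing 1 increases the component count from 1 to 2, so 1 is a cut vertex.
Removing 10 increases the component count from 1 to 2, so 10 is a cut vertex.
Removing 11 increases the component count from 1 to 2, so 11 is a cut vertex.
By contrast removing 6 leaves 1 component; it is not a cut vertex. No other vertex is a cut vertex either.

3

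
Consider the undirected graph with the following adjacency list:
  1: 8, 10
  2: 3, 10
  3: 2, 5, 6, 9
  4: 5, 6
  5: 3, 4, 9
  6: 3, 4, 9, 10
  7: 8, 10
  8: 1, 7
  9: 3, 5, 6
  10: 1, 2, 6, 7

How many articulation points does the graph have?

Removing 10 increases the component count from 1 to 2, so 10 is a cut vertex.
By contrast removing 5 leaves 1 component; it is not a cut vertex. No other vertex is a cut vertex either.

1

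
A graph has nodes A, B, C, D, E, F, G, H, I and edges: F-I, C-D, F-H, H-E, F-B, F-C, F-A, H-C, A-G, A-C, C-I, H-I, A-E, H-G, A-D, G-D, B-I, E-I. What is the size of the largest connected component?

Starting from A we can reach A, B, C, D, E, F, G, H, I. That is one component of size 9.
The largest has 9 vertices.

9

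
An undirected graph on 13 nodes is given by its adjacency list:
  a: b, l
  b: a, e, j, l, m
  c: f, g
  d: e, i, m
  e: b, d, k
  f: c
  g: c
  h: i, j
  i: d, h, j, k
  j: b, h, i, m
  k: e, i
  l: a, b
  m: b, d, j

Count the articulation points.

Removing b increases the component count from 2 to 3, so b is a cut vertex.
Removing c increases the component count from 2 to 3, so c is a cut vertex.
By contrast removing m leaves 2 components; it is not a cut vertex. No other vertex is a cut vertex either.

2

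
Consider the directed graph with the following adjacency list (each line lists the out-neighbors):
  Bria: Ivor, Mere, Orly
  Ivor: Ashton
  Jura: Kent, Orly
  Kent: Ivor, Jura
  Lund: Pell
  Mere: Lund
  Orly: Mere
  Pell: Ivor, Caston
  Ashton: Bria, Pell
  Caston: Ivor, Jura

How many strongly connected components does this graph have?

{Bria, Ivor, Jura, Kent, Lund, Mere, Orly, Pell, Ashton, Caston} are all mutually reachable — one SCC of size 10.
That gives 1 strongly connected component.

1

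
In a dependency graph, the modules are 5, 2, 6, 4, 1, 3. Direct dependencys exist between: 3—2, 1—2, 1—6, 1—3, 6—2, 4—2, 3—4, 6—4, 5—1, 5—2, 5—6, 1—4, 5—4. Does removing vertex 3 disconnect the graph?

No

Deleting 3 leaves 1 component (was 1) (its neighbors 1, 2, 4 remain connected to each other), so 3 is not a cut vertex.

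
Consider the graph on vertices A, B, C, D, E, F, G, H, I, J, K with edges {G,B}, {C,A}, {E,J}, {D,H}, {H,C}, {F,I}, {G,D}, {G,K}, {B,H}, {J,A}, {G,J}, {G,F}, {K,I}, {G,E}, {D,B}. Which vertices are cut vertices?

G

Removing G increases the component count from 1 to 2, so G is a cut vertex.
By contrast removing J leaves 1 component; it is not a cut vertex. No other vertex is a cut vertex either.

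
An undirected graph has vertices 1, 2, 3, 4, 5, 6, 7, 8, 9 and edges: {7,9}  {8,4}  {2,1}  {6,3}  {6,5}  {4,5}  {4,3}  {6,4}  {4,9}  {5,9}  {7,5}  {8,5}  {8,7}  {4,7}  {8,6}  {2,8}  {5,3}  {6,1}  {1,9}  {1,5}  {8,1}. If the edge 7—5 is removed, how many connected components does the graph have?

7 and 5 are still connected via 7-8-5, so the component count stays at 1.

1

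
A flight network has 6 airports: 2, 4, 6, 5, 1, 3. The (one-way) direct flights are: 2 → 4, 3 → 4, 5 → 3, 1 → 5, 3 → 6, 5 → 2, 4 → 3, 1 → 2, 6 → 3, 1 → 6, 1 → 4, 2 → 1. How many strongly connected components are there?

{3, 4, 6} are all mutually reachable — one SCC of size 3.
{1, 2, 5} are all mutually reachable — one SCC of size 3.
That gives 2 strongly connected components.

2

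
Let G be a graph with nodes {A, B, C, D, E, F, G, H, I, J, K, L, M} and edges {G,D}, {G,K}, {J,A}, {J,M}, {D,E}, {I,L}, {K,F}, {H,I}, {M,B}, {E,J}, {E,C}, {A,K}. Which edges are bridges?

B-M, C-E, F-K, H-I, I-L, J-M

The edges on the cycle G-D-E-J-A-K-G are not bridges since each lies on that cycle.
But removing C—E disconnects C from E; removing I—L disconnects I from L; removing J—M disconnects J from M; removing B—M disconnects B from M — these are bridges.
In total 6 edges are bridges.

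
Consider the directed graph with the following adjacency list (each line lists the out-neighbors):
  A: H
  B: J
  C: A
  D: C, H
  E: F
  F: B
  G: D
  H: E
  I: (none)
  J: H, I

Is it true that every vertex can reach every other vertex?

No

There is no directed path from F to G, so the graph is not strongly connected.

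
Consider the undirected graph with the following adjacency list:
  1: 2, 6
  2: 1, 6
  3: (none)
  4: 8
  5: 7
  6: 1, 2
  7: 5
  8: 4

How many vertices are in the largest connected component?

3

3 is isolated — a component by itself.
Starting from 5 we can reach 5, 7. That is one component of size 2.
Starting from 4 we can reach 4, 8. That is one component of size 2.
Starting from 1 we can reach 1, 2, 6. That is one component of size 3.
The largest has 3 vertices.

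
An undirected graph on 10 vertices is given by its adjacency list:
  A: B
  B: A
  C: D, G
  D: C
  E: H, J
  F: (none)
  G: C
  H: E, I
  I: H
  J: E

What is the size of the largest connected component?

F is isolated — a component by itself.
Starting from A we can reach A, B. That is one component of size 2.
Starting from C we can reach C, D, G. That is one component of size 3.
Starting from E we can reach E, H, I, J. That is one component of size 4.
The largest has 4 vertices.

4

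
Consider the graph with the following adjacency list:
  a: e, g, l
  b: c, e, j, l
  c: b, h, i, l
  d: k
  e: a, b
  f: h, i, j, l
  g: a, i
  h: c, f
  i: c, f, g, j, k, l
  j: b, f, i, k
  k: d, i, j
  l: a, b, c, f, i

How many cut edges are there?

The edges on the cycle j-i-g-a-e-b-j are not bridges since each lies on that cycle.
But removing d-k disconnects d from k — this is a bridge.

1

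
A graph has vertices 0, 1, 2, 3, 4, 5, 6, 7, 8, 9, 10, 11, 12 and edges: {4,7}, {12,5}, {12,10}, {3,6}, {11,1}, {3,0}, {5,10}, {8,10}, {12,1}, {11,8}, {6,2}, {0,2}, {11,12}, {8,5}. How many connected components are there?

9 is isolated — a component by itself.
Starting from 4 we can reach 4, 7. That is one component of size 2.
Starting from 0 we can reach 0, 2, 3, 6. That is one component of size 4.
Starting from 1 we can reach 1, 5, 8, 10, 11, 12. That is one component of size 6.
Total: 4 components.

4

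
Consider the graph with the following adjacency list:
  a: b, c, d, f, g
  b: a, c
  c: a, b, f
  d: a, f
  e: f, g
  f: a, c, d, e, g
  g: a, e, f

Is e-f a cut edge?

No

After removing e-f, the path e-g-f still connects them, so the edge is not a bridge.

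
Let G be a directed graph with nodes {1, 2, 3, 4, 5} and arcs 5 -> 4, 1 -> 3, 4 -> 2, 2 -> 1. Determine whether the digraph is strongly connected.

No

There is no directed path from 3 to 4, so the graph is not strongly connected.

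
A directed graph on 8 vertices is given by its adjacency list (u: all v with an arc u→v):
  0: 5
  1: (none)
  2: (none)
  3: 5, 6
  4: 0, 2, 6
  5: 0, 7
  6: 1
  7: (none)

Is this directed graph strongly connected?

There is no directed path from 3 to 4, so the graph is not strongly connected.

No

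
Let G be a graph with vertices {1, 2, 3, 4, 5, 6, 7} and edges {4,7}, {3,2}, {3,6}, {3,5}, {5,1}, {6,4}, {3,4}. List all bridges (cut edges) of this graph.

The edges on the cycle 3-6-4-3 are not bridges since each lies on that cycle.
But removing 5-1 disconnects 5 from 1; removing 4-7 disconnects 4 from 7; removing 3-2 disconnects 3 from 2; removing 3-5 disconnects 3 from 5 — these are bridges.

1-5, 2-3, 3-5, 4-7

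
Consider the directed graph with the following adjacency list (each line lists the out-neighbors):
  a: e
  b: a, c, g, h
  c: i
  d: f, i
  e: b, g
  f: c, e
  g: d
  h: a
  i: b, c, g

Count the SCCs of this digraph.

1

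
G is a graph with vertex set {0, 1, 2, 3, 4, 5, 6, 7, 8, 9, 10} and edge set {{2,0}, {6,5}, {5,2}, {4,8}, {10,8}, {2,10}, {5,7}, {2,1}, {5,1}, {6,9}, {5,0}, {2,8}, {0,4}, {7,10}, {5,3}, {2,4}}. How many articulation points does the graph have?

Removing 5 increases the component count from 1 to 3, so 5 is a cut vertex.
Removing 6 increases the component count from 1 to 2, so 6 is a cut vertex.
By contrast removing 4 leaves 1 component; it is not a cut vertex. No other vertex is a cut vertex either.

2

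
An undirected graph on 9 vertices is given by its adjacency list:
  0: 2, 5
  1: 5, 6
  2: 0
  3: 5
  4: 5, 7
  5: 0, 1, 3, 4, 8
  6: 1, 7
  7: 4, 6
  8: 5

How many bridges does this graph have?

4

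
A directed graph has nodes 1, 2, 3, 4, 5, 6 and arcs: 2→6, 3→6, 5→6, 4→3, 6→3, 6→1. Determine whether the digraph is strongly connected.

No

There is no directed path from 1 to 3, so the graph is not strongly connected.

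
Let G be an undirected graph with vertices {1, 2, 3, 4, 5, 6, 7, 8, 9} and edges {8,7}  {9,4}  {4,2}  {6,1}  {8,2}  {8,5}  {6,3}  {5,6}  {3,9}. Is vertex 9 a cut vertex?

No

Deleting 9 leaves 1 component (was 1) (its neighbors 3, 4 remain connected to each other), so 9 is not a cut vertex.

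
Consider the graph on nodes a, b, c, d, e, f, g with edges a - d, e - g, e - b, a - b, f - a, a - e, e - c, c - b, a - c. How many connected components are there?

Starting from a we can reach a, b, c, d, e, f, g. That is one component of size 7.
Total: 1 component.

1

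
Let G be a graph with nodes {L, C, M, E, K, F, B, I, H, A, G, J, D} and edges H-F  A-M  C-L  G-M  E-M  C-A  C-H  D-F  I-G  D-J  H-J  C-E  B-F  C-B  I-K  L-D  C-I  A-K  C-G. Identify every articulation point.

Removing C increases the component count from 1 to 2, so C is a cut vertex.
By contrast removing M leaves 1 component; it is not a cut vertex. No other vertex is a cut vertex either.

C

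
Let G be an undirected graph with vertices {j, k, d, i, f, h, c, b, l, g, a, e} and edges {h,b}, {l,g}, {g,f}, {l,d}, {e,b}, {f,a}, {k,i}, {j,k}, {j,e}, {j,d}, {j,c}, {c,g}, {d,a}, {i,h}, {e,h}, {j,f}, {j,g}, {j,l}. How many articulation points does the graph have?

1

Removing j increases the component count from 1 to 2, so j is a cut vertex.
By contrast removing a leaves 1 component; it is not a cut vertex. No other vertex is a cut vertex either.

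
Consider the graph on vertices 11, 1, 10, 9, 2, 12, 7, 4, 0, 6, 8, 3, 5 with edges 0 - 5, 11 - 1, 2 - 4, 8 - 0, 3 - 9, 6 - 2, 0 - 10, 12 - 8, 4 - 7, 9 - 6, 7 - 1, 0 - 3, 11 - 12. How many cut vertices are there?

1

Removing 0 increases the component count from 1 to 3, so 0 is a cut vertex.
By contrast removing 11 leaves 1 component; it is not a cut vertex. No other vertex is a cut vertex either.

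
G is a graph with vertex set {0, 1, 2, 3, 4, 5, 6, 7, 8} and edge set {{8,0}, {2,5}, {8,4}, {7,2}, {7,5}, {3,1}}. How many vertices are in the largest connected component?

3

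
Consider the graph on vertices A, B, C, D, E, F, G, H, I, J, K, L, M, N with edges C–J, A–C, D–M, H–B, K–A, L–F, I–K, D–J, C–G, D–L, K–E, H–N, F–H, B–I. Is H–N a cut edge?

Yes

Removing H–N leaves no path between H and N: the component count goes from 1 to 2. So it is a bridge.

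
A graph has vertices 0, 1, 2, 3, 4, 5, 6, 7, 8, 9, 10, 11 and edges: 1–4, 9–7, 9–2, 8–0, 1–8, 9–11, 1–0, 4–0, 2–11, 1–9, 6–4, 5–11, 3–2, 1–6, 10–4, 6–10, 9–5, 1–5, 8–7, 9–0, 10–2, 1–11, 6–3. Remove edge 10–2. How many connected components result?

1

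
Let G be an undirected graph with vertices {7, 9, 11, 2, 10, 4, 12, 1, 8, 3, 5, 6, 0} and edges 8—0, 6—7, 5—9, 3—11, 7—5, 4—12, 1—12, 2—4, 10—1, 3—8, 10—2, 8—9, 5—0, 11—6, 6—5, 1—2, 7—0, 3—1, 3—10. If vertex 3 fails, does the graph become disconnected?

Yes

Deleting 3 raises the number of components from 1 to 2, so 3 is a cut vertex.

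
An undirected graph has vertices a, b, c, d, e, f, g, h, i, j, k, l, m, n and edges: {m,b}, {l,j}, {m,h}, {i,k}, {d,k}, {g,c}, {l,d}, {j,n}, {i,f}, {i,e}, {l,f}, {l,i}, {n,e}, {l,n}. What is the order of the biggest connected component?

a is isolated — a component by itself.
Starting from c we can reach c, g. That is one component of size 2.
Starting from b we can reach b, h, m. That is one component of size 3.
Starting from d we can reach d, e, f, i, j, k, l, n. That is one component of size 8.
The largest has 8 vertices.

8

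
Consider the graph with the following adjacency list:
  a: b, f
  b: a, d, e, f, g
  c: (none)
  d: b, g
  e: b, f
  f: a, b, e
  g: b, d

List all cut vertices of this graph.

Removing b increases the component count from 2 to 3, so b is a cut vertex.
By contrast removing d leaves 2 components; it is not a cut vertex. No other vertex is a cut vertex either.

b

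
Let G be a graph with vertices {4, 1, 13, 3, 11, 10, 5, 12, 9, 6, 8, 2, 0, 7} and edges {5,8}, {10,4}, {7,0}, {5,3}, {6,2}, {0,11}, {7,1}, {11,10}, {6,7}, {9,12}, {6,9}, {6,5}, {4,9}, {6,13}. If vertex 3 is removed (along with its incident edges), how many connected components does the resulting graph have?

With 3 gone, the remaining components are: {0, 1, 2, 4, 5, 6, 7, 8, 9, 10, 11, 12, 13}.
That is 1 component.

1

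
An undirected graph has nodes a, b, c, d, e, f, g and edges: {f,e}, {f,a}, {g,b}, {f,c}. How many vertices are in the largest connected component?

4

d is isolated — a component by itself.
Starting from b we can reach b, g. That is one component of size 2.
Starting from a we can reach a, c, e, f. That is one component of size 4.
The largest has 4 vertices.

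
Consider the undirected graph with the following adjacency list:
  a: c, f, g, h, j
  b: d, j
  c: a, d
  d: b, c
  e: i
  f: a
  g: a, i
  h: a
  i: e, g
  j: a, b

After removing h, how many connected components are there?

With h gone, the remaining components are: {a, b, c, d, e, f, g, i, j}.
That is 1 component.

1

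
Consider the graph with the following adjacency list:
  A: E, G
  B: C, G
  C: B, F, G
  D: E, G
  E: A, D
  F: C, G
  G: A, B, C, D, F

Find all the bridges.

none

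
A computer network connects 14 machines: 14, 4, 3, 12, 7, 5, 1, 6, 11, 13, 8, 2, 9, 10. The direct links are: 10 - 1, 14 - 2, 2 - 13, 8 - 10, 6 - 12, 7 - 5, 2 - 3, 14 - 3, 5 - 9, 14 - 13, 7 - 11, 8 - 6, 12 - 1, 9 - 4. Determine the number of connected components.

Starting from 2 we can reach 2, 3, 13, 14. That is one component of size 4.
Starting from 4 we can reach 4, 5, 7, 9, 11. That is one component of size 5.
Starting from 1 we can reach 1, 6, 8, 10, 12. That is one component of size 5.
Total: 3 components.

3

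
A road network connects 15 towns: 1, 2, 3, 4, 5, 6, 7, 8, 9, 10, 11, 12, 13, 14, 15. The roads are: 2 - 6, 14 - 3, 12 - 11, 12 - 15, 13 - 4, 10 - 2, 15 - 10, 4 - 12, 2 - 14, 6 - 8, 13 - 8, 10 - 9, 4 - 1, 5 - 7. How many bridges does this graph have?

6

The edges on the cycle 13-4-12-15-10-2-6-8-13 are not bridges since each lies on that cycle.
But removing 4 - 1 disconnects 4 from 1; removing 5 - 7 disconnects 5 from 7; removing 10 - 9 disconnects 10 from 9; removing 14 - 3 disconnects 14 from 3 — these are bridges.
In total 6 edges are bridges.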